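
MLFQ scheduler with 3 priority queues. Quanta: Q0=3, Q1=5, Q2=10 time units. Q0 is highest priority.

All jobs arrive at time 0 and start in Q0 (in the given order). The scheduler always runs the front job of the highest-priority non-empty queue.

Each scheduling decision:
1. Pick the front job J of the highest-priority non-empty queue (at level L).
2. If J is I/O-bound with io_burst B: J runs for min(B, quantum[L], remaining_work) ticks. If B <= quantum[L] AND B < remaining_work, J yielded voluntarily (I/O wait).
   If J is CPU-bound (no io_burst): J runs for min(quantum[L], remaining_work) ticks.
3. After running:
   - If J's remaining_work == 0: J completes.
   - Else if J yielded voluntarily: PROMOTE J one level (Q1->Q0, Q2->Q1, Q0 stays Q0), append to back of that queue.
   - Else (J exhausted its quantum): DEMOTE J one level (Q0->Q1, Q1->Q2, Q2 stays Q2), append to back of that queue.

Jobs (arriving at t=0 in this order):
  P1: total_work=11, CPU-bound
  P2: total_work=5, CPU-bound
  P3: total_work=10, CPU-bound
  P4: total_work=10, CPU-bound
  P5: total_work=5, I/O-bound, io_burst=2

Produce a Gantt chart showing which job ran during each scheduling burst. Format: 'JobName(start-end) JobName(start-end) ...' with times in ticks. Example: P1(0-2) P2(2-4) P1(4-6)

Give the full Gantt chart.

Answer: P1(0-3) P2(3-6) P3(6-9) P4(9-12) P5(12-14) P5(14-16) P5(16-17) P1(17-22) P2(22-24) P3(24-29) P4(29-34) P1(34-37) P3(37-39) P4(39-41)

Derivation:
t=0-3: P1@Q0 runs 3, rem=8, quantum used, demote→Q1. Q0=[P2,P3,P4,P5] Q1=[P1] Q2=[]
t=3-6: P2@Q0 runs 3, rem=2, quantum used, demote→Q1. Q0=[P3,P4,P5] Q1=[P1,P2] Q2=[]
t=6-9: P3@Q0 runs 3, rem=7, quantum used, demote→Q1. Q0=[P4,P5] Q1=[P1,P2,P3] Q2=[]
t=9-12: P4@Q0 runs 3, rem=7, quantum used, demote→Q1. Q0=[P5] Q1=[P1,P2,P3,P4] Q2=[]
t=12-14: P5@Q0 runs 2, rem=3, I/O yield, promote→Q0. Q0=[P5] Q1=[P1,P2,P3,P4] Q2=[]
t=14-16: P5@Q0 runs 2, rem=1, I/O yield, promote→Q0. Q0=[P5] Q1=[P1,P2,P3,P4] Q2=[]
t=16-17: P5@Q0 runs 1, rem=0, completes. Q0=[] Q1=[P1,P2,P3,P4] Q2=[]
t=17-22: P1@Q1 runs 5, rem=3, quantum used, demote→Q2. Q0=[] Q1=[P2,P3,P4] Q2=[P1]
t=22-24: P2@Q1 runs 2, rem=0, completes. Q0=[] Q1=[P3,P4] Q2=[P1]
t=24-29: P3@Q1 runs 5, rem=2, quantum used, demote→Q2. Q0=[] Q1=[P4] Q2=[P1,P3]
t=29-34: P4@Q1 runs 5, rem=2, quantum used, demote→Q2. Q0=[] Q1=[] Q2=[P1,P3,P4]
t=34-37: P1@Q2 runs 3, rem=0, completes. Q0=[] Q1=[] Q2=[P3,P4]
t=37-39: P3@Q2 runs 2, rem=0, completes. Q0=[] Q1=[] Q2=[P4]
t=39-41: P4@Q2 runs 2, rem=0, completes. Q0=[] Q1=[] Q2=[]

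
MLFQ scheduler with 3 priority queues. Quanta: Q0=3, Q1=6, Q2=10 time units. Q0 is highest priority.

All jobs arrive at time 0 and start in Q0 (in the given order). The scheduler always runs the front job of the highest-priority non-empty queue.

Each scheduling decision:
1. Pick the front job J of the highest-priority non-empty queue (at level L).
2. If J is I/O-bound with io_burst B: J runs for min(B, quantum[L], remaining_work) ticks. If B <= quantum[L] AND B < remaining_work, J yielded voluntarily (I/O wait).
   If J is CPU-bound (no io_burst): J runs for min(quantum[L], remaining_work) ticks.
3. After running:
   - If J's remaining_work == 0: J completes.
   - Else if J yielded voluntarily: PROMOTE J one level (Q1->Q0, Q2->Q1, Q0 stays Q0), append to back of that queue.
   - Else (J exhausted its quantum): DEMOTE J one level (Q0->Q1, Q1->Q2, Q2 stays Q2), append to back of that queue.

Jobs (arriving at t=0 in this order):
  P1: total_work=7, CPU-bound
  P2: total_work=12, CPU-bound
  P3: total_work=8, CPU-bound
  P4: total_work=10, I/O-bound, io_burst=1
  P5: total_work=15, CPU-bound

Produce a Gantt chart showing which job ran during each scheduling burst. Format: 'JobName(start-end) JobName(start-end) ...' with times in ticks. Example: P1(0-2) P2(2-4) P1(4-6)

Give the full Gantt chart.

Answer: P1(0-3) P2(3-6) P3(6-9) P4(9-10) P5(10-13) P4(13-14) P4(14-15) P4(15-16) P4(16-17) P4(17-18) P4(18-19) P4(19-20) P4(20-21) P4(21-22) P1(22-26) P2(26-32) P3(32-37) P5(37-43) P2(43-46) P5(46-52)

Derivation:
t=0-3: P1@Q0 runs 3, rem=4, quantum used, demote→Q1. Q0=[P2,P3,P4,P5] Q1=[P1] Q2=[]
t=3-6: P2@Q0 runs 3, rem=9, quantum used, demote→Q1. Q0=[P3,P4,P5] Q1=[P1,P2] Q2=[]
t=6-9: P3@Q0 runs 3, rem=5, quantum used, demote→Q1. Q0=[P4,P5] Q1=[P1,P2,P3] Q2=[]
t=9-10: P4@Q0 runs 1, rem=9, I/O yield, promote→Q0. Q0=[P5,P4] Q1=[P1,P2,P3] Q2=[]
t=10-13: P5@Q0 runs 3, rem=12, quantum used, demote→Q1. Q0=[P4] Q1=[P1,P2,P3,P5] Q2=[]
t=13-14: P4@Q0 runs 1, rem=8, I/O yield, promote→Q0. Q0=[P4] Q1=[P1,P2,P3,P5] Q2=[]
t=14-15: P4@Q0 runs 1, rem=7, I/O yield, promote→Q0. Q0=[P4] Q1=[P1,P2,P3,P5] Q2=[]
t=15-16: P4@Q0 runs 1, rem=6, I/O yield, promote→Q0. Q0=[P4] Q1=[P1,P2,P3,P5] Q2=[]
t=16-17: P4@Q0 runs 1, rem=5, I/O yield, promote→Q0. Q0=[P4] Q1=[P1,P2,P3,P5] Q2=[]
t=17-18: P4@Q0 runs 1, rem=4, I/O yield, promote→Q0. Q0=[P4] Q1=[P1,P2,P3,P5] Q2=[]
t=18-19: P4@Q0 runs 1, rem=3, I/O yield, promote→Q0. Q0=[P4] Q1=[P1,P2,P3,P5] Q2=[]
t=19-20: P4@Q0 runs 1, rem=2, I/O yield, promote→Q0. Q0=[P4] Q1=[P1,P2,P3,P5] Q2=[]
t=20-21: P4@Q0 runs 1, rem=1, I/O yield, promote→Q0. Q0=[P4] Q1=[P1,P2,P3,P5] Q2=[]
t=21-22: P4@Q0 runs 1, rem=0, completes. Q0=[] Q1=[P1,P2,P3,P5] Q2=[]
t=22-26: P1@Q1 runs 4, rem=0, completes. Q0=[] Q1=[P2,P3,P5] Q2=[]
t=26-32: P2@Q1 runs 6, rem=3, quantum used, demote→Q2. Q0=[] Q1=[P3,P5] Q2=[P2]
t=32-37: P3@Q1 runs 5, rem=0, completes. Q0=[] Q1=[P5] Q2=[P2]
t=37-43: P5@Q1 runs 6, rem=6, quantum used, demote→Q2. Q0=[] Q1=[] Q2=[P2,P5]
t=43-46: P2@Q2 runs 3, rem=0, completes. Q0=[] Q1=[] Q2=[P5]
t=46-52: P5@Q2 runs 6, rem=0, completes. Q0=[] Q1=[] Q2=[]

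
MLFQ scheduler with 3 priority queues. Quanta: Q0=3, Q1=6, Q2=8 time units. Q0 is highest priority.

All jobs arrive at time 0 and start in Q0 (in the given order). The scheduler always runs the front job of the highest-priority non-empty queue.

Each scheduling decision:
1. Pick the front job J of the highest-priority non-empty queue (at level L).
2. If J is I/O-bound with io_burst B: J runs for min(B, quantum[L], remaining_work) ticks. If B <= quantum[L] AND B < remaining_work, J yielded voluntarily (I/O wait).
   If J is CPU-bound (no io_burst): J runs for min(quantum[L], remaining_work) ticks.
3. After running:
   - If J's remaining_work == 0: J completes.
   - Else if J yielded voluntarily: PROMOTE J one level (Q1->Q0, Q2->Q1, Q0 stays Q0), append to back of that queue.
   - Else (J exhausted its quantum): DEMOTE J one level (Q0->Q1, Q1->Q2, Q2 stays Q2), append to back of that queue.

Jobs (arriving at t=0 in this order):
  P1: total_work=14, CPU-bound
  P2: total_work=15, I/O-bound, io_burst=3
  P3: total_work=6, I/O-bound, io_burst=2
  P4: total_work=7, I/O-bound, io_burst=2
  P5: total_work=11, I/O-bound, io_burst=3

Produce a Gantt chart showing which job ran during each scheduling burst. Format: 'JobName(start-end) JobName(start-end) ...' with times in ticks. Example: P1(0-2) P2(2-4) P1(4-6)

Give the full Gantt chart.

Answer: P1(0-3) P2(3-6) P3(6-8) P4(8-10) P5(10-13) P2(13-16) P3(16-18) P4(18-20) P5(20-23) P2(23-26) P3(26-28) P4(28-30) P5(30-33) P2(33-36) P4(36-37) P5(37-39) P2(39-42) P1(42-48) P1(48-53)

Derivation:
t=0-3: P1@Q0 runs 3, rem=11, quantum used, demote→Q1. Q0=[P2,P3,P4,P5] Q1=[P1] Q2=[]
t=3-6: P2@Q0 runs 3, rem=12, I/O yield, promote→Q0. Q0=[P3,P4,P5,P2] Q1=[P1] Q2=[]
t=6-8: P3@Q0 runs 2, rem=4, I/O yield, promote→Q0. Q0=[P4,P5,P2,P3] Q1=[P1] Q2=[]
t=8-10: P4@Q0 runs 2, rem=5, I/O yield, promote→Q0. Q0=[P5,P2,P3,P4] Q1=[P1] Q2=[]
t=10-13: P5@Q0 runs 3, rem=8, I/O yield, promote→Q0. Q0=[P2,P3,P4,P5] Q1=[P1] Q2=[]
t=13-16: P2@Q0 runs 3, rem=9, I/O yield, promote→Q0. Q0=[P3,P4,P5,P2] Q1=[P1] Q2=[]
t=16-18: P3@Q0 runs 2, rem=2, I/O yield, promote→Q0. Q0=[P4,P5,P2,P3] Q1=[P1] Q2=[]
t=18-20: P4@Q0 runs 2, rem=3, I/O yield, promote→Q0. Q0=[P5,P2,P3,P4] Q1=[P1] Q2=[]
t=20-23: P5@Q0 runs 3, rem=5, I/O yield, promote→Q0. Q0=[P2,P3,P4,P5] Q1=[P1] Q2=[]
t=23-26: P2@Q0 runs 3, rem=6, I/O yield, promote→Q0. Q0=[P3,P4,P5,P2] Q1=[P1] Q2=[]
t=26-28: P3@Q0 runs 2, rem=0, completes. Q0=[P4,P5,P2] Q1=[P1] Q2=[]
t=28-30: P4@Q0 runs 2, rem=1, I/O yield, promote→Q0. Q0=[P5,P2,P4] Q1=[P1] Q2=[]
t=30-33: P5@Q0 runs 3, rem=2, I/O yield, promote→Q0. Q0=[P2,P4,P5] Q1=[P1] Q2=[]
t=33-36: P2@Q0 runs 3, rem=3, I/O yield, promote→Q0. Q0=[P4,P5,P2] Q1=[P1] Q2=[]
t=36-37: P4@Q0 runs 1, rem=0, completes. Q0=[P5,P2] Q1=[P1] Q2=[]
t=37-39: P5@Q0 runs 2, rem=0, completes. Q0=[P2] Q1=[P1] Q2=[]
t=39-42: P2@Q0 runs 3, rem=0, completes. Q0=[] Q1=[P1] Q2=[]
t=42-48: P1@Q1 runs 6, rem=5, quantum used, demote→Q2. Q0=[] Q1=[] Q2=[P1]
t=48-53: P1@Q2 runs 5, rem=0, completes. Q0=[] Q1=[] Q2=[]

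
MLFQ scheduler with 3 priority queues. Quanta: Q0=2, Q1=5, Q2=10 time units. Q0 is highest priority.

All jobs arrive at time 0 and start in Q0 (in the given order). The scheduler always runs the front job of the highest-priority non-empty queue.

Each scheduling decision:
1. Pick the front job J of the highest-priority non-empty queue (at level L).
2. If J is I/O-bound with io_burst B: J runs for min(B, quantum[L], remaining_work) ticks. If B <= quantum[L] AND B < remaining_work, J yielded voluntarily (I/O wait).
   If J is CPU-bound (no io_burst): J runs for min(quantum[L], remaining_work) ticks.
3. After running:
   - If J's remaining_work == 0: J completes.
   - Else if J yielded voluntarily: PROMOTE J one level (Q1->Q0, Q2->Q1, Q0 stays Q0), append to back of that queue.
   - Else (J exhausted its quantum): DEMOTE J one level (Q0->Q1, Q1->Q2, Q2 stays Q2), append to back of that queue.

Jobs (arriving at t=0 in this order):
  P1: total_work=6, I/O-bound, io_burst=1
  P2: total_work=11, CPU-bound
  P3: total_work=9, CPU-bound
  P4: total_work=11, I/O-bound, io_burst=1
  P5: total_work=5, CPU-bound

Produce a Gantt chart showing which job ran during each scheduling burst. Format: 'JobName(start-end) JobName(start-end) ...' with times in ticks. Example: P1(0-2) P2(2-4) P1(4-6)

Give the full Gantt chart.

Answer: P1(0-1) P2(1-3) P3(3-5) P4(5-6) P5(6-8) P1(8-9) P4(9-10) P1(10-11) P4(11-12) P1(12-13) P4(13-14) P1(14-15) P4(15-16) P1(16-17) P4(17-18) P4(18-19) P4(19-20) P4(20-21) P4(21-22) P4(22-23) P2(23-28) P3(28-33) P5(33-36) P2(36-40) P3(40-42)

Derivation:
t=0-1: P1@Q0 runs 1, rem=5, I/O yield, promote→Q0. Q0=[P2,P3,P4,P5,P1] Q1=[] Q2=[]
t=1-3: P2@Q0 runs 2, rem=9, quantum used, demote→Q1. Q0=[P3,P4,P5,P1] Q1=[P2] Q2=[]
t=3-5: P3@Q0 runs 2, rem=7, quantum used, demote→Q1. Q0=[P4,P5,P1] Q1=[P2,P3] Q2=[]
t=5-6: P4@Q0 runs 1, rem=10, I/O yield, promote→Q0. Q0=[P5,P1,P4] Q1=[P2,P3] Q2=[]
t=6-8: P5@Q0 runs 2, rem=3, quantum used, demote→Q1. Q0=[P1,P4] Q1=[P2,P3,P5] Q2=[]
t=8-9: P1@Q0 runs 1, rem=4, I/O yield, promote→Q0. Q0=[P4,P1] Q1=[P2,P3,P5] Q2=[]
t=9-10: P4@Q0 runs 1, rem=9, I/O yield, promote→Q0. Q0=[P1,P4] Q1=[P2,P3,P5] Q2=[]
t=10-11: P1@Q0 runs 1, rem=3, I/O yield, promote→Q0. Q0=[P4,P1] Q1=[P2,P3,P5] Q2=[]
t=11-12: P4@Q0 runs 1, rem=8, I/O yield, promote→Q0. Q0=[P1,P4] Q1=[P2,P3,P5] Q2=[]
t=12-13: P1@Q0 runs 1, rem=2, I/O yield, promote→Q0. Q0=[P4,P1] Q1=[P2,P3,P5] Q2=[]
t=13-14: P4@Q0 runs 1, rem=7, I/O yield, promote→Q0. Q0=[P1,P4] Q1=[P2,P3,P5] Q2=[]
t=14-15: P1@Q0 runs 1, rem=1, I/O yield, promote→Q0. Q0=[P4,P1] Q1=[P2,P3,P5] Q2=[]
t=15-16: P4@Q0 runs 1, rem=6, I/O yield, promote→Q0. Q0=[P1,P4] Q1=[P2,P3,P5] Q2=[]
t=16-17: P1@Q0 runs 1, rem=0, completes. Q0=[P4] Q1=[P2,P3,P5] Q2=[]
t=17-18: P4@Q0 runs 1, rem=5, I/O yield, promote→Q0. Q0=[P4] Q1=[P2,P3,P5] Q2=[]
t=18-19: P4@Q0 runs 1, rem=4, I/O yield, promote→Q0. Q0=[P4] Q1=[P2,P3,P5] Q2=[]
t=19-20: P4@Q0 runs 1, rem=3, I/O yield, promote→Q0. Q0=[P4] Q1=[P2,P3,P5] Q2=[]
t=20-21: P4@Q0 runs 1, rem=2, I/O yield, promote→Q0. Q0=[P4] Q1=[P2,P3,P5] Q2=[]
t=21-22: P4@Q0 runs 1, rem=1, I/O yield, promote→Q0. Q0=[P4] Q1=[P2,P3,P5] Q2=[]
t=22-23: P4@Q0 runs 1, rem=0, completes. Q0=[] Q1=[P2,P3,P5] Q2=[]
t=23-28: P2@Q1 runs 5, rem=4, quantum used, demote→Q2. Q0=[] Q1=[P3,P5] Q2=[P2]
t=28-33: P3@Q1 runs 5, rem=2, quantum used, demote→Q2. Q0=[] Q1=[P5] Q2=[P2,P3]
t=33-36: P5@Q1 runs 3, rem=0, completes. Q0=[] Q1=[] Q2=[P2,P3]
t=36-40: P2@Q2 runs 4, rem=0, completes. Q0=[] Q1=[] Q2=[P3]
t=40-42: P3@Q2 runs 2, rem=0, completes. Q0=[] Q1=[] Q2=[]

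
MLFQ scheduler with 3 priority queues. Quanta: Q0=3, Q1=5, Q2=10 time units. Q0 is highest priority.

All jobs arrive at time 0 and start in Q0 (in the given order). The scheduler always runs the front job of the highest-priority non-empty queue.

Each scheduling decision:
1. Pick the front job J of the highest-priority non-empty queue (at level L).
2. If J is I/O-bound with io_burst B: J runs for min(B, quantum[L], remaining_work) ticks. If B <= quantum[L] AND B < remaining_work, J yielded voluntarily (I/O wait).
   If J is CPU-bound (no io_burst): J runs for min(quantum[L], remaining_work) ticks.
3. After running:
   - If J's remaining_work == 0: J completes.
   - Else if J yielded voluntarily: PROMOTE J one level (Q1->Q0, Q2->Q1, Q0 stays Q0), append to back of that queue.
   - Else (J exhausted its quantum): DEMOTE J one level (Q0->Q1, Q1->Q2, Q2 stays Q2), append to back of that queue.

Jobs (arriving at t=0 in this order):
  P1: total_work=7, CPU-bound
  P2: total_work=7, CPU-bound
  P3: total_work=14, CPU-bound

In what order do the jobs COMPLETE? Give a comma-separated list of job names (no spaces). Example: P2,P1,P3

t=0-3: P1@Q0 runs 3, rem=4, quantum used, demote→Q1. Q0=[P2,P3] Q1=[P1] Q2=[]
t=3-6: P2@Q0 runs 3, rem=4, quantum used, demote→Q1. Q0=[P3] Q1=[P1,P2] Q2=[]
t=6-9: P3@Q0 runs 3, rem=11, quantum used, demote→Q1. Q0=[] Q1=[P1,P2,P3] Q2=[]
t=9-13: P1@Q1 runs 4, rem=0, completes. Q0=[] Q1=[P2,P3] Q2=[]
t=13-17: P2@Q1 runs 4, rem=0, completes. Q0=[] Q1=[P3] Q2=[]
t=17-22: P3@Q1 runs 5, rem=6, quantum used, demote→Q2. Q0=[] Q1=[] Q2=[P3]
t=22-28: P3@Q2 runs 6, rem=0, completes. Q0=[] Q1=[] Q2=[]

Answer: P1,P2,P3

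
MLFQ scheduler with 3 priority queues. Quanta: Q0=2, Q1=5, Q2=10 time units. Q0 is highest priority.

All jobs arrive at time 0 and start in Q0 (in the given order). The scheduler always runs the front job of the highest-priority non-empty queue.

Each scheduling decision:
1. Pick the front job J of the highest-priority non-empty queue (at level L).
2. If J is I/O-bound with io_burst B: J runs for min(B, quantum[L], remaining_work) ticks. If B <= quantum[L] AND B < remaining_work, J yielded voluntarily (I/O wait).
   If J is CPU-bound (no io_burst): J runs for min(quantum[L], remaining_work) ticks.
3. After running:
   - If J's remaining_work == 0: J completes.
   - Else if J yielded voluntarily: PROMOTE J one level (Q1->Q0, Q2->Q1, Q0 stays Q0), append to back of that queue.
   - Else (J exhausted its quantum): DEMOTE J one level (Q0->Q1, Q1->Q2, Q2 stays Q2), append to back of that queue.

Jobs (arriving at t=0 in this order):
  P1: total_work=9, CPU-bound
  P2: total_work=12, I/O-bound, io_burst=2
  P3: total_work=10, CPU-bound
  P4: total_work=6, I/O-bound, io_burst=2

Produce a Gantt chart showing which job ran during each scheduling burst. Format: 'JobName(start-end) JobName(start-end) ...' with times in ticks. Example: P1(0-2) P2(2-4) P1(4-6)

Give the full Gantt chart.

t=0-2: P1@Q0 runs 2, rem=7, quantum used, demote→Q1. Q0=[P2,P3,P4] Q1=[P1] Q2=[]
t=2-4: P2@Q0 runs 2, rem=10, I/O yield, promote→Q0. Q0=[P3,P4,P2] Q1=[P1] Q2=[]
t=4-6: P3@Q0 runs 2, rem=8, quantum used, demote→Q1. Q0=[P4,P2] Q1=[P1,P3] Q2=[]
t=6-8: P4@Q0 runs 2, rem=4, I/O yield, promote→Q0. Q0=[P2,P4] Q1=[P1,P3] Q2=[]
t=8-10: P2@Q0 runs 2, rem=8, I/O yield, promote→Q0. Q0=[P4,P2] Q1=[P1,P3] Q2=[]
t=10-12: P4@Q0 runs 2, rem=2, I/O yield, promote→Q0. Q0=[P2,P4] Q1=[P1,P3] Q2=[]
t=12-14: P2@Q0 runs 2, rem=6, I/O yield, promote→Q0. Q0=[P4,P2] Q1=[P1,P3] Q2=[]
t=14-16: P4@Q0 runs 2, rem=0, completes. Q0=[P2] Q1=[P1,P3] Q2=[]
t=16-18: P2@Q0 runs 2, rem=4, I/O yield, promote→Q0. Q0=[P2] Q1=[P1,P3] Q2=[]
t=18-20: P2@Q0 runs 2, rem=2, I/O yield, promote→Q0. Q0=[P2] Q1=[P1,P3] Q2=[]
t=20-22: P2@Q0 runs 2, rem=0, completes. Q0=[] Q1=[P1,P3] Q2=[]
t=22-27: P1@Q1 runs 5, rem=2, quantum used, demote→Q2. Q0=[] Q1=[P3] Q2=[P1]
t=27-32: P3@Q1 runs 5, rem=3, quantum used, demote→Q2. Q0=[] Q1=[] Q2=[P1,P3]
t=32-34: P1@Q2 runs 2, rem=0, completes. Q0=[] Q1=[] Q2=[P3]
t=34-37: P3@Q2 runs 3, rem=0, completes. Q0=[] Q1=[] Q2=[]

Answer: P1(0-2) P2(2-4) P3(4-6) P4(6-8) P2(8-10) P4(10-12) P2(12-14) P4(14-16) P2(16-18) P2(18-20) P2(20-22) P1(22-27) P3(27-32) P1(32-34) P3(34-37)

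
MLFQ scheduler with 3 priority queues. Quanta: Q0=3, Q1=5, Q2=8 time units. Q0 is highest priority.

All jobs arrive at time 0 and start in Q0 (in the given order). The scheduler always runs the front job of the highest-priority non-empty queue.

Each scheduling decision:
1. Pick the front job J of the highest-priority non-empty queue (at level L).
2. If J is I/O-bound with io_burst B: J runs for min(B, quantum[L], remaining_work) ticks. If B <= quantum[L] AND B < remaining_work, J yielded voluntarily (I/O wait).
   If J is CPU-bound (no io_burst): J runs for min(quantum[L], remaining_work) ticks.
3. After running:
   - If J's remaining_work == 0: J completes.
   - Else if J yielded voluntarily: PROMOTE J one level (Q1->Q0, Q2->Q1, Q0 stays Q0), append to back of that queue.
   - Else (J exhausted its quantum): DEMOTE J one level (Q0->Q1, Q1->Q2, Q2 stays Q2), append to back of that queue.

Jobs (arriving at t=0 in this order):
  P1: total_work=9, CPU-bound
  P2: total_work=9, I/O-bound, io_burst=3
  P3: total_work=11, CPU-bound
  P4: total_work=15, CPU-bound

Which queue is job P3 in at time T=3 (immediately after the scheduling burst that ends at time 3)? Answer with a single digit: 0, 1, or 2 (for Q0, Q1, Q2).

Answer: 0

Derivation:
t=0-3: P1@Q0 runs 3, rem=6, quantum used, demote→Q1. Q0=[P2,P3,P4] Q1=[P1] Q2=[]
t=3-6: P2@Q0 runs 3, rem=6, I/O yield, promote→Q0. Q0=[P3,P4,P2] Q1=[P1] Q2=[]
t=6-9: P3@Q0 runs 3, rem=8, quantum used, demote→Q1. Q0=[P4,P2] Q1=[P1,P3] Q2=[]
t=9-12: P4@Q0 runs 3, rem=12, quantum used, demote→Q1. Q0=[P2] Q1=[P1,P3,P4] Q2=[]
t=12-15: P2@Q0 runs 3, rem=3, I/O yield, promote→Q0. Q0=[P2] Q1=[P1,P3,P4] Q2=[]
t=15-18: P2@Q0 runs 3, rem=0, completes. Q0=[] Q1=[P1,P3,P4] Q2=[]
t=18-23: P1@Q1 runs 5, rem=1, quantum used, demote→Q2. Q0=[] Q1=[P3,P4] Q2=[P1]
t=23-28: P3@Q1 runs 5, rem=3, quantum used, demote→Q2. Q0=[] Q1=[P4] Q2=[P1,P3]
t=28-33: P4@Q1 runs 5, rem=7, quantum used, demote→Q2. Q0=[] Q1=[] Q2=[P1,P3,P4]
t=33-34: P1@Q2 runs 1, rem=0, completes. Q0=[] Q1=[] Q2=[P3,P4]
t=34-37: P3@Q2 runs 3, rem=0, completes. Q0=[] Q1=[] Q2=[P4]
t=37-44: P4@Q2 runs 7, rem=0, completes. Q0=[] Q1=[] Q2=[]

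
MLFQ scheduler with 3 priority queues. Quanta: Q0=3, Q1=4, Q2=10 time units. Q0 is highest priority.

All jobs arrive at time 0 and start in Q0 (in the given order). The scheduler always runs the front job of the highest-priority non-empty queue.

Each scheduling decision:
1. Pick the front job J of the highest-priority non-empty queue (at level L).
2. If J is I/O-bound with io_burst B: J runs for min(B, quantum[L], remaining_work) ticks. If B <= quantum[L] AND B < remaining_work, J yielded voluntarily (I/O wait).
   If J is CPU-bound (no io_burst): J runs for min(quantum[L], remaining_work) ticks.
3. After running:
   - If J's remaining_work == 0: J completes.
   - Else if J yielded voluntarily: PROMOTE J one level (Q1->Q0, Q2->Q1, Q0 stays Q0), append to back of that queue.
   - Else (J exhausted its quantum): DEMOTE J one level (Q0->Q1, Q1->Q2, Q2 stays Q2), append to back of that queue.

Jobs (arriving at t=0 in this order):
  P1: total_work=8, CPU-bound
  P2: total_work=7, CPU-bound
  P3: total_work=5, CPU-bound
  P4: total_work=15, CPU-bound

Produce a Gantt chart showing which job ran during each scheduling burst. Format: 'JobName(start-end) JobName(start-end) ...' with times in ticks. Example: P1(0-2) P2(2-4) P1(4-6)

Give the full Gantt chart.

t=0-3: P1@Q0 runs 3, rem=5, quantum used, demote→Q1. Q0=[P2,P3,P4] Q1=[P1] Q2=[]
t=3-6: P2@Q0 runs 3, rem=4, quantum used, demote→Q1. Q0=[P3,P4] Q1=[P1,P2] Q2=[]
t=6-9: P3@Q0 runs 3, rem=2, quantum used, demote→Q1. Q0=[P4] Q1=[P1,P2,P3] Q2=[]
t=9-12: P4@Q0 runs 3, rem=12, quantum used, demote→Q1. Q0=[] Q1=[P1,P2,P3,P4] Q2=[]
t=12-16: P1@Q1 runs 4, rem=1, quantum used, demote→Q2. Q0=[] Q1=[P2,P3,P4] Q2=[P1]
t=16-20: P2@Q1 runs 4, rem=0, completes. Q0=[] Q1=[P3,P4] Q2=[P1]
t=20-22: P3@Q1 runs 2, rem=0, completes. Q0=[] Q1=[P4] Q2=[P1]
t=22-26: P4@Q1 runs 4, rem=8, quantum used, demote→Q2. Q0=[] Q1=[] Q2=[P1,P4]
t=26-27: P1@Q2 runs 1, rem=0, completes. Q0=[] Q1=[] Q2=[P4]
t=27-35: P4@Q2 runs 8, rem=0, completes. Q0=[] Q1=[] Q2=[]

Answer: P1(0-3) P2(3-6) P3(6-9) P4(9-12) P1(12-16) P2(16-20) P3(20-22) P4(22-26) P1(26-27) P4(27-35)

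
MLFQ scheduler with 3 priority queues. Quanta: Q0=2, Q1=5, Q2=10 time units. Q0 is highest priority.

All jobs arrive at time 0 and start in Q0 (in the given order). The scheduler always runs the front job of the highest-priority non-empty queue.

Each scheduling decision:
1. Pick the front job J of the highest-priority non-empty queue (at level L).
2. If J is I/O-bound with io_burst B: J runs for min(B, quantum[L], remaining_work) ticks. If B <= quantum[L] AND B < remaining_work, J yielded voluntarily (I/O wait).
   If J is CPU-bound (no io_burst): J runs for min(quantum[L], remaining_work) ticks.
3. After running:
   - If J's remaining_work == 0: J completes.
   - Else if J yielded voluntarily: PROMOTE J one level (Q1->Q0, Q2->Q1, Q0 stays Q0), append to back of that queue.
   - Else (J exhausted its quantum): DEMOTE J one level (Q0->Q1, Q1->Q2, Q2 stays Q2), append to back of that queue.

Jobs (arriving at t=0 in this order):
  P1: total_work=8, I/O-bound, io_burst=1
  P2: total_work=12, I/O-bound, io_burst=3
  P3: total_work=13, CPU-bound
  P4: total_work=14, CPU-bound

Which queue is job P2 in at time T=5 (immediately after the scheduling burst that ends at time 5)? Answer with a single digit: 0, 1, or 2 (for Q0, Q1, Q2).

t=0-1: P1@Q0 runs 1, rem=7, I/O yield, promote→Q0. Q0=[P2,P3,P4,P1] Q1=[] Q2=[]
t=1-3: P2@Q0 runs 2, rem=10, quantum used, demote→Q1. Q0=[P3,P4,P1] Q1=[P2] Q2=[]
t=3-5: P3@Q0 runs 2, rem=11, quantum used, demote→Q1. Q0=[P4,P1] Q1=[P2,P3] Q2=[]
t=5-7: P4@Q0 runs 2, rem=12, quantum used, demote→Q1. Q0=[P1] Q1=[P2,P3,P4] Q2=[]
t=7-8: P1@Q0 runs 1, rem=6, I/O yield, promote→Q0. Q0=[P1] Q1=[P2,P3,P4] Q2=[]
t=8-9: P1@Q0 runs 1, rem=5, I/O yield, promote→Q0. Q0=[P1] Q1=[P2,P3,P4] Q2=[]
t=9-10: P1@Q0 runs 1, rem=4, I/O yield, promote→Q0. Q0=[P1] Q1=[P2,P3,P4] Q2=[]
t=10-11: P1@Q0 runs 1, rem=3, I/O yield, promote→Q0. Q0=[P1] Q1=[P2,P3,P4] Q2=[]
t=11-12: P1@Q0 runs 1, rem=2, I/O yield, promote→Q0. Q0=[P1] Q1=[P2,P3,P4] Q2=[]
t=12-13: P1@Q0 runs 1, rem=1, I/O yield, promote→Q0. Q0=[P1] Q1=[P2,P3,P4] Q2=[]
t=13-14: P1@Q0 runs 1, rem=0, completes. Q0=[] Q1=[P2,P3,P4] Q2=[]
t=14-17: P2@Q1 runs 3, rem=7, I/O yield, promote→Q0. Q0=[P2] Q1=[P3,P4] Q2=[]
t=17-19: P2@Q0 runs 2, rem=5, quantum used, demote→Q1. Q0=[] Q1=[P3,P4,P2] Q2=[]
t=19-24: P3@Q1 runs 5, rem=6, quantum used, demote→Q2. Q0=[] Q1=[P4,P2] Q2=[P3]
t=24-29: P4@Q1 runs 5, rem=7, quantum used, demote→Q2. Q0=[] Q1=[P2] Q2=[P3,P4]
t=29-32: P2@Q1 runs 3, rem=2, I/O yield, promote→Q0. Q0=[P2] Q1=[] Q2=[P3,P4]
t=32-34: P2@Q0 runs 2, rem=0, completes. Q0=[] Q1=[] Q2=[P3,P4]
t=34-40: P3@Q2 runs 6, rem=0, completes. Q0=[] Q1=[] Q2=[P4]
t=40-47: P4@Q2 runs 7, rem=0, completes. Q0=[] Q1=[] Q2=[]

Answer: 1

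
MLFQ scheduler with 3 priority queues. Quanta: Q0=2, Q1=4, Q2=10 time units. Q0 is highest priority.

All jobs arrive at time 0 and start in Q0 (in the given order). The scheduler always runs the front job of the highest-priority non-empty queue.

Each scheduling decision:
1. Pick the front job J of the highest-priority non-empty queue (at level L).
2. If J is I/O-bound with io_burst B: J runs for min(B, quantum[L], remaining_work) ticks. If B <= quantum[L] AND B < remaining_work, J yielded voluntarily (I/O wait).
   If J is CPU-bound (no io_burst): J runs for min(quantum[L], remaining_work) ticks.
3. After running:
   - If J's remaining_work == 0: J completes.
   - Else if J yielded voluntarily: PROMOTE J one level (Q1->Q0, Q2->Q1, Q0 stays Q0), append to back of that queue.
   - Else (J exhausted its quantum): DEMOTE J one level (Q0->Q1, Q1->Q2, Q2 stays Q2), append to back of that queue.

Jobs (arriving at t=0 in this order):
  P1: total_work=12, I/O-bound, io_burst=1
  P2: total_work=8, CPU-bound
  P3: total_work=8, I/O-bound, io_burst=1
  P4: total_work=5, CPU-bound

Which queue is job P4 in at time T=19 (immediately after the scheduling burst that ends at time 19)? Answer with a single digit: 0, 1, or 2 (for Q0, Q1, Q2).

Answer: 1

Derivation:
t=0-1: P1@Q0 runs 1, rem=11, I/O yield, promote→Q0. Q0=[P2,P3,P4,P1] Q1=[] Q2=[]
t=1-3: P2@Q0 runs 2, rem=6, quantum used, demote→Q1. Q0=[P3,P4,P1] Q1=[P2] Q2=[]
t=3-4: P3@Q0 runs 1, rem=7, I/O yield, promote→Q0. Q0=[P4,P1,P3] Q1=[P2] Q2=[]
t=4-6: P4@Q0 runs 2, rem=3, quantum used, demote→Q1. Q0=[P1,P3] Q1=[P2,P4] Q2=[]
t=6-7: P1@Q0 runs 1, rem=10, I/O yield, promote→Q0. Q0=[P3,P1] Q1=[P2,P4] Q2=[]
t=7-8: P3@Q0 runs 1, rem=6, I/O yield, promote→Q0. Q0=[P1,P3] Q1=[P2,P4] Q2=[]
t=8-9: P1@Q0 runs 1, rem=9, I/O yield, promote→Q0. Q0=[P3,P1] Q1=[P2,P4] Q2=[]
t=9-10: P3@Q0 runs 1, rem=5, I/O yield, promote→Q0. Q0=[P1,P3] Q1=[P2,P4] Q2=[]
t=10-11: P1@Q0 runs 1, rem=8, I/O yield, promote→Q0. Q0=[P3,P1] Q1=[P2,P4] Q2=[]
t=11-12: P3@Q0 runs 1, rem=4, I/O yield, promote→Q0. Q0=[P1,P3] Q1=[P2,P4] Q2=[]
t=12-13: P1@Q0 runs 1, rem=7, I/O yield, promote→Q0. Q0=[P3,P1] Q1=[P2,P4] Q2=[]
t=13-14: P3@Q0 runs 1, rem=3, I/O yield, promote→Q0. Q0=[P1,P3] Q1=[P2,P4] Q2=[]
t=14-15: P1@Q0 runs 1, rem=6, I/O yield, promote→Q0. Q0=[P3,P1] Q1=[P2,P4] Q2=[]
t=15-16: P3@Q0 runs 1, rem=2, I/O yield, promote→Q0. Q0=[P1,P3] Q1=[P2,P4] Q2=[]
t=16-17: P1@Q0 runs 1, rem=5, I/O yield, promote→Q0. Q0=[P3,P1] Q1=[P2,P4] Q2=[]
t=17-18: P3@Q0 runs 1, rem=1, I/O yield, promote→Q0. Q0=[P1,P3] Q1=[P2,P4] Q2=[]
t=18-19: P1@Q0 runs 1, rem=4, I/O yield, promote→Q0. Q0=[P3,P1] Q1=[P2,P4] Q2=[]
t=19-20: P3@Q0 runs 1, rem=0, completes. Q0=[P1] Q1=[P2,P4] Q2=[]
t=20-21: P1@Q0 runs 1, rem=3, I/O yield, promote→Q0. Q0=[P1] Q1=[P2,P4] Q2=[]
t=21-22: P1@Q0 runs 1, rem=2, I/O yield, promote→Q0. Q0=[P1] Q1=[P2,P4] Q2=[]
t=22-23: P1@Q0 runs 1, rem=1, I/O yield, promote→Q0. Q0=[P1] Q1=[P2,P4] Q2=[]
t=23-24: P1@Q0 runs 1, rem=0, completes. Q0=[] Q1=[P2,P4] Q2=[]
t=24-28: P2@Q1 runs 4, rem=2, quantum used, demote→Q2. Q0=[] Q1=[P4] Q2=[P2]
t=28-31: P4@Q1 runs 3, rem=0, completes. Q0=[] Q1=[] Q2=[P2]
t=31-33: P2@Q2 runs 2, rem=0, completes. Q0=[] Q1=[] Q2=[]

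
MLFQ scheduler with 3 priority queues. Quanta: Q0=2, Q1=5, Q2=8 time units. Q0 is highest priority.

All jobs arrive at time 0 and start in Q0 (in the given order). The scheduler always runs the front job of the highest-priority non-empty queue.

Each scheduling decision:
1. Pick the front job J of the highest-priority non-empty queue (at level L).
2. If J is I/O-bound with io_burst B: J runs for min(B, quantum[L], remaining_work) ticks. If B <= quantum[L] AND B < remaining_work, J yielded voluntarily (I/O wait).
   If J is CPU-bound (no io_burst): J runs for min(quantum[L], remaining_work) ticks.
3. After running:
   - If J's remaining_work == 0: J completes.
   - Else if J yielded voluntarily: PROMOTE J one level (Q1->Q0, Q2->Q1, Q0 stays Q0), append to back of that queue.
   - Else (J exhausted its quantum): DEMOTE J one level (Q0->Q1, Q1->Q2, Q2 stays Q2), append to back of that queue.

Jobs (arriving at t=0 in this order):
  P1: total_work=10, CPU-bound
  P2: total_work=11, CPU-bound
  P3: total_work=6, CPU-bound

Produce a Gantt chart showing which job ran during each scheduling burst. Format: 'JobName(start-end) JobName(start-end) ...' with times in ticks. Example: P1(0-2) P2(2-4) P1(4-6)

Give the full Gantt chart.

Answer: P1(0-2) P2(2-4) P3(4-6) P1(6-11) P2(11-16) P3(16-20) P1(20-23) P2(23-27)

Derivation:
t=0-2: P1@Q0 runs 2, rem=8, quantum used, demote→Q1. Q0=[P2,P3] Q1=[P1] Q2=[]
t=2-4: P2@Q0 runs 2, rem=9, quantum used, demote→Q1. Q0=[P3] Q1=[P1,P2] Q2=[]
t=4-6: P3@Q0 runs 2, rem=4, quantum used, demote→Q1. Q0=[] Q1=[P1,P2,P3] Q2=[]
t=6-11: P1@Q1 runs 5, rem=3, quantum used, demote→Q2. Q0=[] Q1=[P2,P3] Q2=[P1]
t=11-16: P2@Q1 runs 5, rem=4, quantum used, demote→Q2. Q0=[] Q1=[P3] Q2=[P1,P2]
t=16-20: P3@Q1 runs 4, rem=0, completes. Q0=[] Q1=[] Q2=[P1,P2]
t=20-23: P1@Q2 runs 3, rem=0, completes. Q0=[] Q1=[] Q2=[P2]
t=23-27: P2@Q2 runs 4, rem=0, completes. Q0=[] Q1=[] Q2=[]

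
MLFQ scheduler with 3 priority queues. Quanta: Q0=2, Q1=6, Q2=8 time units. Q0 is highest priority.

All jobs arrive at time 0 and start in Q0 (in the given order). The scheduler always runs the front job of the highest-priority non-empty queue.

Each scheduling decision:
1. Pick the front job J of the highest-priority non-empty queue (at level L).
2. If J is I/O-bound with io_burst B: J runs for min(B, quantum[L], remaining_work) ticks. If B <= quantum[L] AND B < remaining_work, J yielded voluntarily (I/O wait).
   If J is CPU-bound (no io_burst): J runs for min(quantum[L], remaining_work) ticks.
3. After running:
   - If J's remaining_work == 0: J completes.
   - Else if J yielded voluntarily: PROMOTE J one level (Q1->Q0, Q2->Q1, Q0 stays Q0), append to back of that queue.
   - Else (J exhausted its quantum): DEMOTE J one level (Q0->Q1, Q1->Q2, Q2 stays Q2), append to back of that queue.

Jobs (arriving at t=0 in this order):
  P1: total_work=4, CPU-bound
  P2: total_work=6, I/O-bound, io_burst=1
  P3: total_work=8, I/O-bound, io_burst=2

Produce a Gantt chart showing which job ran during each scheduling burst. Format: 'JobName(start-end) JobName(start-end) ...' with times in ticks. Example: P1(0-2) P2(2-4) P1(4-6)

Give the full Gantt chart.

Answer: P1(0-2) P2(2-3) P3(3-5) P2(5-6) P3(6-8) P2(8-9) P3(9-11) P2(11-12) P3(12-14) P2(14-15) P2(15-16) P1(16-18)

Derivation:
t=0-2: P1@Q0 runs 2, rem=2, quantum used, demote→Q1. Q0=[P2,P3] Q1=[P1] Q2=[]
t=2-3: P2@Q0 runs 1, rem=5, I/O yield, promote→Q0. Q0=[P3,P2] Q1=[P1] Q2=[]
t=3-5: P3@Q0 runs 2, rem=6, I/O yield, promote→Q0. Q0=[P2,P3] Q1=[P1] Q2=[]
t=5-6: P2@Q0 runs 1, rem=4, I/O yield, promote→Q0. Q0=[P3,P2] Q1=[P1] Q2=[]
t=6-8: P3@Q0 runs 2, rem=4, I/O yield, promote→Q0. Q0=[P2,P3] Q1=[P1] Q2=[]
t=8-9: P2@Q0 runs 1, rem=3, I/O yield, promote→Q0. Q0=[P3,P2] Q1=[P1] Q2=[]
t=9-11: P3@Q0 runs 2, rem=2, I/O yield, promote→Q0. Q0=[P2,P3] Q1=[P1] Q2=[]
t=11-12: P2@Q0 runs 1, rem=2, I/O yield, promote→Q0. Q0=[P3,P2] Q1=[P1] Q2=[]
t=12-14: P3@Q0 runs 2, rem=0, completes. Q0=[P2] Q1=[P1] Q2=[]
t=14-15: P2@Q0 runs 1, rem=1, I/O yield, promote→Q0. Q0=[P2] Q1=[P1] Q2=[]
t=15-16: P2@Q0 runs 1, rem=0, completes. Q0=[] Q1=[P1] Q2=[]
t=16-18: P1@Q1 runs 2, rem=0, completes. Q0=[] Q1=[] Q2=[]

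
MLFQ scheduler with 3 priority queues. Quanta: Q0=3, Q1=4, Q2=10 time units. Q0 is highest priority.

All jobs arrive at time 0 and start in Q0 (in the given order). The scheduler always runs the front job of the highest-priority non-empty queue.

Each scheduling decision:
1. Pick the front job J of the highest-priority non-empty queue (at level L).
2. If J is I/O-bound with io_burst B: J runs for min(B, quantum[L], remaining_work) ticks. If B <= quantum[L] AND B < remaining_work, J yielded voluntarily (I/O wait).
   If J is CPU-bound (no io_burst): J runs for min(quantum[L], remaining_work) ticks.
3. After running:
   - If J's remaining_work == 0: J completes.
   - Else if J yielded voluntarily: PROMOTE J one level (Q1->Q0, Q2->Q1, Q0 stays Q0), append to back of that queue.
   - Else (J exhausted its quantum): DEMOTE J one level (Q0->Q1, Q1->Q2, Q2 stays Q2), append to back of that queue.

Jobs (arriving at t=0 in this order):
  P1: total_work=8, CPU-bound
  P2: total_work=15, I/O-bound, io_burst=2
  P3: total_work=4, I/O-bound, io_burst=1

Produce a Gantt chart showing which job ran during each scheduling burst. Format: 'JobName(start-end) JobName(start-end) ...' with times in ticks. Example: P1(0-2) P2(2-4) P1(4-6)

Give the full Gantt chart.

t=0-3: P1@Q0 runs 3, rem=5, quantum used, demote→Q1. Q0=[P2,P3] Q1=[P1] Q2=[]
t=3-5: P2@Q0 runs 2, rem=13, I/O yield, promote→Q0. Q0=[P3,P2] Q1=[P1] Q2=[]
t=5-6: P3@Q0 runs 1, rem=3, I/O yield, promote→Q0. Q0=[P2,P3] Q1=[P1] Q2=[]
t=6-8: P2@Q0 runs 2, rem=11, I/O yield, promote→Q0. Q0=[P3,P2] Q1=[P1] Q2=[]
t=8-9: P3@Q0 runs 1, rem=2, I/O yield, promote→Q0. Q0=[P2,P3] Q1=[P1] Q2=[]
t=9-11: P2@Q0 runs 2, rem=9, I/O yield, promote→Q0. Q0=[P3,P2] Q1=[P1] Q2=[]
t=11-12: P3@Q0 runs 1, rem=1, I/O yield, promote→Q0. Q0=[P2,P3] Q1=[P1] Q2=[]
t=12-14: P2@Q0 runs 2, rem=7, I/O yield, promote→Q0. Q0=[P3,P2] Q1=[P1] Q2=[]
t=14-15: P3@Q0 runs 1, rem=0, completes. Q0=[P2] Q1=[P1] Q2=[]
t=15-17: P2@Q0 runs 2, rem=5, I/O yield, promote→Q0. Q0=[P2] Q1=[P1] Q2=[]
t=17-19: P2@Q0 runs 2, rem=3, I/O yield, promote→Q0. Q0=[P2] Q1=[P1] Q2=[]
t=19-21: P2@Q0 runs 2, rem=1, I/O yield, promote→Q0. Q0=[P2] Q1=[P1] Q2=[]
t=21-22: P2@Q0 runs 1, rem=0, completes. Q0=[] Q1=[P1] Q2=[]
t=22-26: P1@Q1 runs 4, rem=1, quantum used, demote→Q2. Q0=[] Q1=[] Q2=[P1]
t=26-27: P1@Q2 runs 1, rem=0, completes. Q0=[] Q1=[] Q2=[]

Answer: P1(0-3) P2(3-5) P3(5-6) P2(6-8) P3(8-9) P2(9-11) P3(11-12) P2(12-14) P3(14-15) P2(15-17) P2(17-19) P2(19-21) P2(21-22) P1(22-26) P1(26-27)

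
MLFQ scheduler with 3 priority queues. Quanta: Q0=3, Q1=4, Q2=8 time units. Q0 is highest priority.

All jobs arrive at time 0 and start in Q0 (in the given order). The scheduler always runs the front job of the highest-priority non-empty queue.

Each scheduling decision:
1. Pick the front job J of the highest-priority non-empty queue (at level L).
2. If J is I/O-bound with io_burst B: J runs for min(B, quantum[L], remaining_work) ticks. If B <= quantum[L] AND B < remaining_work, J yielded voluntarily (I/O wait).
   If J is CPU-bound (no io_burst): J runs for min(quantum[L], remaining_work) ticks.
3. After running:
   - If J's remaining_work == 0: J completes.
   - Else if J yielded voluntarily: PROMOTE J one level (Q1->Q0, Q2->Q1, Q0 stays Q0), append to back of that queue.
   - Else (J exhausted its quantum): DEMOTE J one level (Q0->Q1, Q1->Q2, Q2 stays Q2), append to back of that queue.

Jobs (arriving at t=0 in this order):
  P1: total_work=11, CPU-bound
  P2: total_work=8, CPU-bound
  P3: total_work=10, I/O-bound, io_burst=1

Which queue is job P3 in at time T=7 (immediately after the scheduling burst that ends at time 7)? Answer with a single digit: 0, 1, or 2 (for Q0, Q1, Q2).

t=0-3: P1@Q0 runs 3, rem=8, quantum used, demote→Q1. Q0=[P2,P3] Q1=[P1] Q2=[]
t=3-6: P2@Q0 runs 3, rem=5, quantum used, demote→Q1. Q0=[P3] Q1=[P1,P2] Q2=[]
t=6-7: P3@Q0 runs 1, rem=9, I/O yield, promote→Q0. Q0=[P3] Q1=[P1,P2] Q2=[]
t=7-8: P3@Q0 runs 1, rem=8, I/O yield, promote→Q0. Q0=[P3] Q1=[P1,P2] Q2=[]
t=8-9: P3@Q0 runs 1, rem=7, I/O yield, promote→Q0. Q0=[P3] Q1=[P1,P2] Q2=[]
t=9-10: P3@Q0 runs 1, rem=6, I/O yield, promote→Q0. Q0=[P3] Q1=[P1,P2] Q2=[]
t=10-11: P3@Q0 runs 1, rem=5, I/O yield, promote→Q0. Q0=[P3] Q1=[P1,P2] Q2=[]
t=11-12: P3@Q0 runs 1, rem=4, I/O yield, promote→Q0. Q0=[P3] Q1=[P1,P2] Q2=[]
t=12-13: P3@Q0 runs 1, rem=3, I/O yield, promote→Q0. Q0=[P3] Q1=[P1,P2] Q2=[]
t=13-14: P3@Q0 runs 1, rem=2, I/O yield, promote→Q0. Q0=[P3] Q1=[P1,P2] Q2=[]
t=14-15: P3@Q0 runs 1, rem=1, I/O yield, promote→Q0. Q0=[P3] Q1=[P1,P2] Q2=[]
t=15-16: P3@Q0 runs 1, rem=0, completes. Q0=[] Q1=[P1,P2] Q2=[]
t=16-20: P1@Q1 runs 4, rem=4, quantum used, demote→Q2. Q0=[] Q1=[P2] Q2=[P1]
t=20-24: P2@Q1 runs 4, rem=1, quantum used, demote→Q2. Q0=[] Q1=[] Q2=[P1,P2]
t=24-28: P1@Q2 runs 4, rem=0, completes. Q0=[] Q1=[] Q2=[P2]
t=28-29: P2@Q2 runs 1, rem=0, completes. Q0=[] Q1=[] Q2=[]

Answer: 0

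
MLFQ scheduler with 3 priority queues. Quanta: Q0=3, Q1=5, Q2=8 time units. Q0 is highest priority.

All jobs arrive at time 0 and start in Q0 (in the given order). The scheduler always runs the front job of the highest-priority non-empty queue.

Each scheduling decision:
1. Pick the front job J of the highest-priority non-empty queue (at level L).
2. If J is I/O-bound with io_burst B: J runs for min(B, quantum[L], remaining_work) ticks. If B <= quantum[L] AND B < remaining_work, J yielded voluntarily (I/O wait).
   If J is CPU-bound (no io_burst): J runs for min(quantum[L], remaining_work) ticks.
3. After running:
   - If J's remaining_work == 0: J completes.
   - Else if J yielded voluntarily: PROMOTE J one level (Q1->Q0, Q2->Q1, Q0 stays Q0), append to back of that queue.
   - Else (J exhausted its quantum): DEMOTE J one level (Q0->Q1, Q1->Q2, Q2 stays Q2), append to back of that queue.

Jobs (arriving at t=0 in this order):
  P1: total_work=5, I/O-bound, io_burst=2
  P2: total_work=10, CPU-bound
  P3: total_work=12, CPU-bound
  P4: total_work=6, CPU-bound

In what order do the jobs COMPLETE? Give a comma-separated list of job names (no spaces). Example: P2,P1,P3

t=0-2: P1@Q0 runs 2, rem=3, I/O yield, promote→Q0. Q0=[P2,P3,P4,P1] Q1=[] Q2=[]
t=2-5: P2@Q0 runs 3, rem=7, quantum used, demote→Q1. Q0=[P3,P4,P1] Q1=[P2] Q2=[]
t=5-8: P3@Q0 runs 3, rem=9, quantum used, demote→Q1. Q0=[P4,P1] Q1=[P2,P3] Q2=[]
t=8-11: P4@Q0 runs 3, rem=3, quantum used, demote→Q1. Q0=[P1] Q1=[P2,P3,P4] Q2=[]
t=11-13: P1@Q0 runs 2, rem=1, I/O yield, promote→Q0. Q0=[P1] Q1=[P2,P3,P4] Q2=[]
t=13-14: P1@Q0 runs 1, rem=0, completes. Q0=[] Q1=[P2,P3,P4] Q2=[]
t=14-19: P2@Q1 runs 5, rem=2, quantum used, demote→Q2. Q0=[] Q1=[P3,P4] Q2=[P2]
t=19-24: P3@Q1 runs 5, rem=4, quantum used, demote→Q2. Q0=[] Q1=[P4] Q2=[P2,P3]
t=24-27: P4@Q1 runs 3, rem=0, completes. Q0=[] Q1=[] Q2=[P2,P3]
t=27-29: P2@Q2 runs 2, rem=0, completes. Q0=[] Q1=[] Q2=[P3]
t=29-33: P3@Q2 runs 4, rem=0, completes. Q0=[] Q1=[] Q2=[]

Answer: P1,P4,P2,P3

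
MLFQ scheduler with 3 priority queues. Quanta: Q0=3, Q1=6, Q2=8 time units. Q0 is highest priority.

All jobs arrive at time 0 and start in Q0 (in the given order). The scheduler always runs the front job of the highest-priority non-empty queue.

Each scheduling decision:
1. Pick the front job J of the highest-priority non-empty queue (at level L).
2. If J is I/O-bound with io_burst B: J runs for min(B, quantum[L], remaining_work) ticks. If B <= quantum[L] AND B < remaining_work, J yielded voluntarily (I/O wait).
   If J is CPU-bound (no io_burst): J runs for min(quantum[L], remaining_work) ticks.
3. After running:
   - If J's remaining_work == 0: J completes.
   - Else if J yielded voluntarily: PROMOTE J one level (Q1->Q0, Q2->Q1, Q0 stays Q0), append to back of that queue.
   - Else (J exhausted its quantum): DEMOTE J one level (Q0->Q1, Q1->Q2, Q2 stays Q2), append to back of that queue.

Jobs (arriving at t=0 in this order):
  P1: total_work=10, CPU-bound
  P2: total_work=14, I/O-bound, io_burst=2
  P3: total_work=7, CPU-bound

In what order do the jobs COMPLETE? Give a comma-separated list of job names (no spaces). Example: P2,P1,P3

t=0-3: P1@Q0 runs 3, rem=7, quantum used, demote→Q1. Q0=[P2,P3] Q1=[P1] Q2=[]
t=3-5: P2@Q0 runs 2, rem=12, I/O yield, promote→Q0. Q0=[P3,P2] Q1=[P1] Q2=[]
t=5-8: P3@Q0 runs 3, rem=4, quantum used, demote→Q1. Q0=[P2] Q1=[P1,P3] Q2=[]
t=8-10: P2@Q0 runs 2, rem=10, I/O yield, promote→Q0. Q0=[P2] Q1=[P1,P3] Q2=[]
t=10-12: P2@Q0 runs 2, rem=8, I/O yield, promote→Q0. Q0=[P2] Q1=[P1,P3] Q2=[]
t=12-14: P2@Q0 runs 2, rem=6, I/O yield, promote→Q0. Q0=[P2] Q1=[P1,P3] Q2=[]
t=14-16: P2@Q0 runs 2, rem=4, I/O yield, promote→Q0. Q0=[P2] Q1=[P1,P3] Q2=[]
t=16-18: P2@Q0 runs 2, rem=2, I/O yield, promote→Q0. Q0=[P2] Q1=[P1,P3] Q2=[]
t=18-20: P2@Q0 runs 2, rem=0, completes. Q0=[] Q1=[P1,P3] Q2=[]
t=20-26: P1@Q1 runs 6, rem=1, quantum used, demote→Q2. Q0=[] Q1=[P3] Q2=[P1]
t=26-30: P3@Q1 runs 4, rem=0, completes. Q0=[] Q1=[] Q2=[P1]
t=30-31: P1@Q2 runs 1, rem=0, completes. Q0=[] Q1=[] Q2=[]

Answer: P2,P3,P1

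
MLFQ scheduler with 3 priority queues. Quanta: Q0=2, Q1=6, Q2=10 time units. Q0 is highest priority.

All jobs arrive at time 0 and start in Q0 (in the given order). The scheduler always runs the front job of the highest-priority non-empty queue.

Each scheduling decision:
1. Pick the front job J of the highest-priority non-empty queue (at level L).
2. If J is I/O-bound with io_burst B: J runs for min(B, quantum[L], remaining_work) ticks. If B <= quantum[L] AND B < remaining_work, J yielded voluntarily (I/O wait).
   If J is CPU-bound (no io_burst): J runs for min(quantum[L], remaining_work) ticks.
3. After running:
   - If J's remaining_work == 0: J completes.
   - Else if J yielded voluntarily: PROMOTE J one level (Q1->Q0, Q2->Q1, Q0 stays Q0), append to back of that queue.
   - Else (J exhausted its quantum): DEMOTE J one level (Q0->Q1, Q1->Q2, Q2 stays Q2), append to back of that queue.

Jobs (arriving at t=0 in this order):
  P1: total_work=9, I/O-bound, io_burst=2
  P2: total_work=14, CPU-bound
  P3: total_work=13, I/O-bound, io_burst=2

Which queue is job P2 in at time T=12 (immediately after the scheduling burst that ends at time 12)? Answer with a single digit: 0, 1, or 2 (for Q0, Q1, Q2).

t=0-2: P1@Q0 runs 2, rem=7, I/O yield, promote→Q0. Q0=[P2,P3,P1] Q1=[] Q2=[]
t=2-4: P2@Q0 runs 2, rem=12, quantum used, demote→Q1. Q0=[P3,P1] Q1=[P2] Q2=[]
t=4-6: P3@Q0 runs 2, rem=11, I/O yield, promote→Q0. Q0=[P1,P3] Q1=[P2] Q2=[]
t=6-8: P1@Q0 runs 2, rem=5, I/O yield, promote→Q0. Q0=[P3,P1] Q1=[P2] Q2=[]
t=8-10: P3@Q0 runs 2, rem=9, I/O yield, promote→Q0. Q0=[P1,P3] Q1=[P2] Q2=[]
t=10-12: P1@Q0 runs 2, rem=3, I/O yield, promote→Q0. Q0=[P3,P1] Q1=[P2] Q2=[]
t=12-14: P3@Q0 runs 2, rem=7, I/O yield, promote→Q0. Q0=[P1,P3] Q1=[P2] Q2=[]
t=14-16: P1@Q0 runs 2, rem=1, I/O yield, promote→Q0. Q0=[P3,P1] Q1=[P2] Q2=[]
t=16-18: P3@Q0 runs 2, rem=5, I/O yield, promote→Q0. Q0=[P1,P3] Q1=[P2] Q2=[]
t=18-19: P1@Q0 runs 1, rem=0, completes. Q0=[P3] Q1=[P2] Q2=[]
t=19-21: P3@Q0 runs 2, rem=3, I/O yield, promote→Q0. Q0=[P3] Q1=[P2] Q2=[]
t=21-23: P3@Q0 runs 2, rem=1, I/O yield, promote→Q0. Q0=[P3] Q1=[P2] Q2=[]
t=23-24: P3@Q0 runs 1, rem=0, completes. Q0=[] Q1=[P2] Q2=[]
t=24-30: P2@Q1 runs 6, rem=6, quantum used, demote→Q2. Q0=[] Q1=[] Q2=[P2]
t=30-36: P2@Q2 runs 6, rem=0, completes. Q0=[] Q1=[] Q2=[]

Answer: 1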